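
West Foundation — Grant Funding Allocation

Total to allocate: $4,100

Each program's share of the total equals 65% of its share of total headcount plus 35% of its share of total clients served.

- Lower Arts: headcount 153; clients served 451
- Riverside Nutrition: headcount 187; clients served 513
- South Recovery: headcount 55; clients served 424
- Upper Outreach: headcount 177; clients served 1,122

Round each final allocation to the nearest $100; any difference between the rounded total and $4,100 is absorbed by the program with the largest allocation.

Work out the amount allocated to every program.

Headcount total 572; clients served total 2,510.
Blended shares (65% headcount + 35% clients served): Lower Arts 0.2368; Riverside Nutrition 0.2840; South Recovery 0.1216; Upper Outreach 0.3576.
Raw shares: Lower Arts 970.68; Riverside Nutrition 1,164.54; South Recovery 498.66; Upper Outreach 1,466.12.
At nearest $100: Lower Arts $1,000; Riverside Nutrition $1,200; South Recovery $500; Upper Outreach $1,500. Sum = $4,200.
Difference $4,100 − $4,200 = −$100 applied to largest allocation (Upper Outreach): Upper Outreach becomes $1,400.

Lower Arts: $1,000 · Riverside Nutrition: $1,200 · South Recovery: $500 · Upper Outreach: $1,400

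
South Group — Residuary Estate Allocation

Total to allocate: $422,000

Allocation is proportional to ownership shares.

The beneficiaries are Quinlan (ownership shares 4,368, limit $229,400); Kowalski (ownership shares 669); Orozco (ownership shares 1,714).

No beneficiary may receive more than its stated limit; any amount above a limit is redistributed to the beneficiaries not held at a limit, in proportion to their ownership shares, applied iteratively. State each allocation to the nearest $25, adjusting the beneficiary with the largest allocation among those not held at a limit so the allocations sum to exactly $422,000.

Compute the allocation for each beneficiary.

Ownership shares total: 6,751.
Pro-rata shares before constraints: Quinlan 273,040.44; Kowalski 41,818.69; Orozco 107,140.87.
Cap binds for Quinlan ($229,400); remaining pool $192,600 reallocated over remaining ownership shares 2,383.
Remaining shares: Kowalski 54,070.25 → $54,075; Orozco 138,529.75 → $138,525.

Quinlan: $229,400; Kowalski: $54,075; Orozco: $138,525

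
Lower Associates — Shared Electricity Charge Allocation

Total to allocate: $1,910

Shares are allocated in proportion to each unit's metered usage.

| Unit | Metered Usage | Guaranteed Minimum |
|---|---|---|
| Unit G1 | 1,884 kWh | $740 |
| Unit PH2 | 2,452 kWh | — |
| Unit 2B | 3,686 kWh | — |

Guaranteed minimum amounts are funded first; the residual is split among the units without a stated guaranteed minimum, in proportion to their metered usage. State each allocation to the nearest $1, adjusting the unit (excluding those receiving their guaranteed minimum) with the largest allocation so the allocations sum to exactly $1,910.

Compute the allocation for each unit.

Unit G1: $740; Unit PH2: $467; Unit 2B: $703

Minimums first: Unit G1 $740. Residual $1,170.
Residual split over remaining metered usage 6,138: Unit PH2 467.39 → $467; Unit 2B 702.61 → $703.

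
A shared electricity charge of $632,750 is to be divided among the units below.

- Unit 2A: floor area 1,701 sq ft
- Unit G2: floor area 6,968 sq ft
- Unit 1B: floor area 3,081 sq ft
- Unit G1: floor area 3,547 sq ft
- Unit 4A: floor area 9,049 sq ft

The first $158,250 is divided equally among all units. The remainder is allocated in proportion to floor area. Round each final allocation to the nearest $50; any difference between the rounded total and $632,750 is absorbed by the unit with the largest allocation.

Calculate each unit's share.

Equal tier: $158,250 ÷ 5 = $31,650 apiece.
Remainder $474,500 by floor area (total 24,346): Unit 2A 33,152.24 → $33,150; Unit G2 135,805.31 → $135,800; Unit 1B 60,048.24 → $60,050; Unit G1 69,130.51 → $69,150; Unit 4A 176,363.69 → $176,350.
Totals: Unit 2A $31,650 + $33,150 = $64,800; Unit G2 $31,650 + $135,800 = $167,450; Unit 1B $31,650 + $60,050 = $91,700; Unit G1 $31,650 + $69,150 = $100,800; Unit 4A $31,650 + $176,350 = $208,000.

Unit 2A: $64,800; Unit G2: $167,450; Unit 1B: $91,700; Unit G1: $100,800; Unit 4A: $208,000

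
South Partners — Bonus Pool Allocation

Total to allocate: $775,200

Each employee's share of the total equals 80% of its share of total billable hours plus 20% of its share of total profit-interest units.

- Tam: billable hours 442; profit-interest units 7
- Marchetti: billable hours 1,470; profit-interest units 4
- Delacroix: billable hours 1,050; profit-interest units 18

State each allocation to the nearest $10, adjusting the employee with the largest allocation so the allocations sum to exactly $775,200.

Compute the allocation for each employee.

Billable hours total 2,962; profit-interest units total 29.
Composite weights (80% billable hours + 20% profit-interest units): Tam 0.1677; Marchetti 0.4246; Delacroix 0.4077.
Proportional shares: Tam 129,965.89; Marchetti 329,161.74; Delacroix 316,072.37.
Rounded to nearest $10: Tam $129,970; Marchetti $329,160; Delacroix $316,070. Sum = $775,200.
Rounded total matches; no reconciliation needed.

Tam: $129,970 · Marchetti: $329,160 · Delacroix: $316,070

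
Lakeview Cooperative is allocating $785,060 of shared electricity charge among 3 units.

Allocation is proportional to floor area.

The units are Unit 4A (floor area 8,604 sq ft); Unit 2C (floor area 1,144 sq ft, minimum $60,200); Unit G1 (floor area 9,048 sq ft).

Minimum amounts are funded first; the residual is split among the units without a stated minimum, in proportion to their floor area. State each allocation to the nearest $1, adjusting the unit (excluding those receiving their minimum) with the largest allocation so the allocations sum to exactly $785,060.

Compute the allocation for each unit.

Unit 4A: $353,314 · Unit 2C: $60,200 · Unit G1: $371,546

Minimums first: Unit 2C $60,200. Residual $724,860.
Residual split over remaining floor area 17,652: Unit 4A 353,313.81 → $353,314; Unit G1 371,546.19 → $371,546.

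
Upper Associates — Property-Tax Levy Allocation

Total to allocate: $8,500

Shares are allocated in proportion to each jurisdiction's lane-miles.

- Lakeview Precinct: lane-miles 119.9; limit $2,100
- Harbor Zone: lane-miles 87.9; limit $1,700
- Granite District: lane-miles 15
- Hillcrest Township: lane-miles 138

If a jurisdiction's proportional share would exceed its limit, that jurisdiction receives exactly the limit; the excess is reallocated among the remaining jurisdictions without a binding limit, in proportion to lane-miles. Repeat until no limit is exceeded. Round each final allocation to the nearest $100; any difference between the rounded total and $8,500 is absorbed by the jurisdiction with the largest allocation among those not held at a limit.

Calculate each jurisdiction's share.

Total lane-miles = 360.8.
Proportional shares (ignoring caps): Lakeview Precinct 2,824.70; Harbor Zone 2,070.81; Granite District 353.38; Hillcrest Township 3,251.11.
Held at cap: Lakeview Precinct ($2,100), Harbor Zone ($1,700); residual $4,700 reallocated over remaining lane-miles 153.
Shares after redistribution: Granite District 460.78 → $500; Hillcrest Township 4,239.22 → $4,200.

Lakeview Precinct: $2,100 · Harbor Zone: $1,700 · Granite District: $500 · Hillcrest Township: $4,200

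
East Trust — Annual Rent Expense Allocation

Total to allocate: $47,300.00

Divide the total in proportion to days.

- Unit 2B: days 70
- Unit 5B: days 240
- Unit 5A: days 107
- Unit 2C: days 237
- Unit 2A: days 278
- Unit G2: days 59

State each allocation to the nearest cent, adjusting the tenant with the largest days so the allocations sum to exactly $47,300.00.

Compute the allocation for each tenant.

Sum of days: 70 + 240 + 107 + 237 + 278 + 59 = 991.
Proportional shares: Unit 2B 3,341.0696; Unit 5B 11,455.0959; Unit 5A 5,107.0636; Unit 2C 11,311.9072; Unit 2A 13,268.8194; Unit G2 2,816.0444.
Rounded to nearest cent: Unit 2B $3,341.07; Unit 5B $11,455.10; Unit 5A $5,107.06; Unit 2C $11,311.91; Unit 2A $13,268.82; Unit G2 $2,816.04. Sum = $47,300.00.
Sum already equals the total — no adjustment.

Unit 2B: $3,341.07 · Unit 5B: $11,455.10 · Unit 5A: $5,107.06 · Unit 2C: $11,311.91 · Unit 2A: $13,268.82 · Unit G2: $2,816.04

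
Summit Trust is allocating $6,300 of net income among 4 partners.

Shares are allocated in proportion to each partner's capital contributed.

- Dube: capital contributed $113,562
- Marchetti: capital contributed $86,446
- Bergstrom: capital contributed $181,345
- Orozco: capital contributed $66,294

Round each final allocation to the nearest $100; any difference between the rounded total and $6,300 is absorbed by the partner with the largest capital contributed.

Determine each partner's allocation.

Dube: $1,600 · Marchetti: $1,200 · Bergstrom: $2,600 · Orozco: $900

Combined capital contributed = 113,562 + 86,446 + 181,345 + 66,294 = 447,647.
Pro-rata amounts: Dube 1,598.22; Marchetti 1,216.61; Bergstrom 2,552.18; Orozco 932.99.
After rounding ($100): Dube $1,600; Marchetti $1,200; Bergstrom $2,600; Orozco $900. Sum = $6,300.
Sum already equals the total — no adjustment.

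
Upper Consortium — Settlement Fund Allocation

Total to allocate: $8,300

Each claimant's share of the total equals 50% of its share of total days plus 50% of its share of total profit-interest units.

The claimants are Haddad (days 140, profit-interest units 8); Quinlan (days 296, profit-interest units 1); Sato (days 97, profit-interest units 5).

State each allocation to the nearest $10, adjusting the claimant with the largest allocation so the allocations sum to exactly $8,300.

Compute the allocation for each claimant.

Haddad: $3,460 | Quinlan: $2,600 | Sato: $2,240

Totals — days 533, profit-interest units 14.
Combined weights (50% days + 50% profit-interest units): Haddad 0.4170; Quinlan 0.3134; Sato 0.2696.
Raw shares: Haddad 3,461.48; Quinlan 2,601.12; Sato 2,237.40.
After rounding ($10): Haddad $3,460; Quinlan $2,600; Sato $2,240. Sum = $8,300.
Rounded total matches; no reconciliation needed.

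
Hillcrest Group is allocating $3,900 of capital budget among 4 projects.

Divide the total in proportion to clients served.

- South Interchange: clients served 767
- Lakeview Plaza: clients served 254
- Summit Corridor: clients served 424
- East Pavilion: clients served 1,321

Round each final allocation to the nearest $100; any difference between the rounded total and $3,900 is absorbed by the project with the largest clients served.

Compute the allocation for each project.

Total clients served = 2,766.
Proportional shares: South Interchange 767/2,766 × $3,900 = 1,081.45; Lakeview Plaza 254/2,766 × $3,900 = 358.13; Summit Corridor 424/2,766 × $3,900 = 597.83; East Pavilion 1,321/2,766 × $3,900 = 1,862.58.
After rounding ($100): South Interchange $1,100; Lakeview Plaza $400; Summit Corridor $600; East Pavilion $1,900. Sum = $4,000.
Difference $3,900 − $4,000 = −$100 applied to largest clients served (East Pavilion): East Pavilion becomes $1,800.

South Interchange: $1,100 · Lakeview Plaza: $400 · Summit Corridor: $600 · East Pavilion: $1,800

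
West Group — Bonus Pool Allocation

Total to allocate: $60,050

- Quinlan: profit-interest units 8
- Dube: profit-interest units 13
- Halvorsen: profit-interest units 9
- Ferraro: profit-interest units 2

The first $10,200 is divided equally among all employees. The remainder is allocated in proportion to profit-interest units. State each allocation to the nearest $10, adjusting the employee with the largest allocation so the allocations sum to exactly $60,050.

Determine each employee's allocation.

$10,200 shared equally gives $2,550 per employee.
Remainder $49,850 by profit-interest units (total 32): Quinlan 12,462.50 → $12,460; Dube 20,251.56 → $20,250; Halvorsen 14,020.31 → $14,020; Ferraro 3,115.62 → $3,120.
Totals: Quinlan $2,550 + $12,460 = $15,010; Dube $2,550 + $20,250 = $22,800; Halvorsen $2,550 + $14,020 = $16,570; Ferraro $2,550 + $3,120 = $5,670.

Quinlan: $15,010 · Dube: $22,800 · Halvorsen: $16,570 · Ferraro: $5,670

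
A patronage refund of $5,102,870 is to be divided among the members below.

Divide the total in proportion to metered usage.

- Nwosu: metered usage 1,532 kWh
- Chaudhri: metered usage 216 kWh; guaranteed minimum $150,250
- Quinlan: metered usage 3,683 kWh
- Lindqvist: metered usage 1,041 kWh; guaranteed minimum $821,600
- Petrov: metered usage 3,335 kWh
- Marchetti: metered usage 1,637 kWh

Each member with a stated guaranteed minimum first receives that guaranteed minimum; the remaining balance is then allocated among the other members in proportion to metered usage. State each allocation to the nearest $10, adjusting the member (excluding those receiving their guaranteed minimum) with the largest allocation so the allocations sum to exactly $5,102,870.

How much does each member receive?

Nwosu: $621,250 · Chaudhri: $150,250 · Quinlan: $1,493,530 · Lindqvist: $821,600 · Petrov: $1,352,410 · Marchetti: $663,830

Fund the minimums — Chaudhri $150,250; Lindqvist $821,600. Residual $4,131,020.
Residual split over remaining metered usage 10,187: Nwosu 621,254.80 → $621,250; Quinlan 1,493,525.73 → $1,493,530; Petrov 1,352,405.19 → $1,352,410; Marchetti 663,834.27 → $663,830.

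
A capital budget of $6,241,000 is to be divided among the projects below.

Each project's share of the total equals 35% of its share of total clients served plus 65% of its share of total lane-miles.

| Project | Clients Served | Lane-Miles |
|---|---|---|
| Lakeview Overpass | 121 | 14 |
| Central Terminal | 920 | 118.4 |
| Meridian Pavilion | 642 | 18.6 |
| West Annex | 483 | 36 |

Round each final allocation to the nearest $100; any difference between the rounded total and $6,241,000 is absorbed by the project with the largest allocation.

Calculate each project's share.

Totals — clients served 2,166, lane-miles 187.
Combined weights (35% clients served + 65% lane-miles): Lakeview Overpass 0.0682; Central Terminal 0.5602; Meridian Pavilion 0.1684; West Annex 0.2032.
Proportional shares: Lakeview Overpass 425,731.51; Central Terminal 3,496,282.65; Meridian Pavilion 1,050,934.59; West Annex 1,268,051.26.
After rounding ($100): Lakeview Overpass $425,700; Central Terminal $3,496,300; Meridian Pavilion $1,050,900; West Annex $1,268,100. Sum = $6,241,000.
Sum already equals the total — no adjustment.

Lakeview Overpass: $425,700 | Central Terminal: $3,496,300 | Meridian Pavilion: $1,050,900 | West Annex: $1,268,100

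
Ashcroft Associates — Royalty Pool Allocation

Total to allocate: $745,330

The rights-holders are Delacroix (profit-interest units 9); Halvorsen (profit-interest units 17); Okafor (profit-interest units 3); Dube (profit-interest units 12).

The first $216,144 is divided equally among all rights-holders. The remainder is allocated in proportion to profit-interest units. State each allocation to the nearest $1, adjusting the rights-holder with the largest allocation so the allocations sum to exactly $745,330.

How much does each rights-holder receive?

Delacroix: $170,199; Halvorsen: $273,454; Okafor: $92,757; Dube: $208,920

$216,144 shared equally gives $54,036 per rights-holder.
Remainder $529,186 by profit-interest units (total 41): Delacroix 116,162.78 → $116,163; Halvorsen 219,418.59 → $219,419; Okafor 38,720.93 → $38,721; Dube 154,883.71 → $154,884.
Rounding difference −$1 on remainder applied to Halvorsen.
Totals: Delacroix $54,036 + $116,163 = $170,199; Halvorsen $54,036 + $219,418 = $273,454; Okafor $54,036 + $38,721 = $92,757; Dube $54,036 + $154,884 = $208,920.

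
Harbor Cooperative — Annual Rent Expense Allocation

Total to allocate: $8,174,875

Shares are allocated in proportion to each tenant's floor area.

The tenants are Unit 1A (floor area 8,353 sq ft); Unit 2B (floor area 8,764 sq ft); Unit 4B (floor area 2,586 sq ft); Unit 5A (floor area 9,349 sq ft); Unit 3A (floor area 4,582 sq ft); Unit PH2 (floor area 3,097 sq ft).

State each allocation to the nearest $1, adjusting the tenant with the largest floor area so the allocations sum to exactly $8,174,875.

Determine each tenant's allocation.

Unit 1A: $1,859,049 · Unit 2B: $1,950,521 · Unit 4B: $575,542 · Unit 5A: $2,080,720 · Unit 3A: $1,019,773 · Unit PH2: $689,270

Floor area total: 36,731.
Proportional shares: Unit 1A 8,353/36,731 × $8,174,875 = 1,859,049.06; Unit 2B 8,764/36,731 × $8,174,875 = 1,950,521.48; Unit 4B 2,586/36,731 × $8,174,875 = 575,541.82; Unit 5A 9,349/36,731 × $8,174,875 = 2,080,719.46; Unit 3A 4,582/36,731 × $8,174,875 = 1,019,772.87; Unit PH2 3,097/36,731 × $8,174,875 = 689,270.31.
After rounding ($1): Unit 1A $1,859,049; Unit 2B $1,950,521; Unit 4B $575,542; Unit 5A $2,080,719; Unit 3A $1,019,773; Unit PH2 $689,270. Sum = $8,174,874.
Difference $8,174,875 − $8,174,874 = +$1 applied to largest floor area (Unit 5A): Unit 5A becomes $2,080,720.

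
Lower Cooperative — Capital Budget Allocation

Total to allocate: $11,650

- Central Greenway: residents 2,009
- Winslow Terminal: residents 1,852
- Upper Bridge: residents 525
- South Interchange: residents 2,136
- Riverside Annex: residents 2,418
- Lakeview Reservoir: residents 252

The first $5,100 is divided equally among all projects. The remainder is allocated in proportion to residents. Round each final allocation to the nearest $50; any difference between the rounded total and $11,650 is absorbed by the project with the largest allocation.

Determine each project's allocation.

Equal tier: $5,100 ÷ 6 = $850 apiece.
Remainder $6,550 by residents (total 9,192): Central Greenway 1,431.57 → $1,450; Winslow Terminal 1,319.69 → $1,300; Upper Bridge 374.10 → $350; South Interchange 1,522.06 → $1,500; Riverside Annex 1,723.01 → $1,700; Lakeview Reservoir 179.57 → $200.
Rounding difference +$50 on remainder applied to Riverside Annex.
Totals: Central Greenway $850 + $1,450 = $2,300; Winslow Terminal $850 + $1,300 = $2,150; Upper Bridge $850 + $350 = $1,200; South Interchange $850 + $1,500 = $2,350; Riverside Annex $850 + $1,750 = $2,600; Lakeview Reservoir $850 + $200 = $1,050.

Central Greenway: $2,300 · Winslow Terminal: $2,150 · Upper Bridge: $1,200 · South Interchange: $2,350 · Riverside Annex: $2,600 · Lakeview Reservoir: $1,050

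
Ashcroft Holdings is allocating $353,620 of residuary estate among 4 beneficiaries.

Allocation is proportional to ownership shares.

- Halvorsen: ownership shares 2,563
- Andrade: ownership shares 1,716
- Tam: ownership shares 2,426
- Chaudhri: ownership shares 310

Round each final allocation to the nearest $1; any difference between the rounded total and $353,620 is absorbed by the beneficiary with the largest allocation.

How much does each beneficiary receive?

Total ownership shares = 7,015.
Proportional shares: Halvorsen 2,563/7,015 × $353,620 = 129,198.58; Andrade 1,716/7,015 × $353,620 = 86,502.06; Tam 2,426/7,015 × $353,620 = 122,292.53; Chaudhri 310/7,015 × $353,620 = 15,626.83.
Rounded to nearest $1: Halvorsen $129,199; Andrade $86,502; Tam $122,293; Chaudhri $15,627. Sum = $353,621.
Difference $353,620 − $353,621 = −$1 applied to largest allocation (Halvorsen): Halvorsen becomes $129,198.

Halvorsen: $129,198 | Andrade: $86,502 | Tam: $122,293 | Chaudhri: $15,627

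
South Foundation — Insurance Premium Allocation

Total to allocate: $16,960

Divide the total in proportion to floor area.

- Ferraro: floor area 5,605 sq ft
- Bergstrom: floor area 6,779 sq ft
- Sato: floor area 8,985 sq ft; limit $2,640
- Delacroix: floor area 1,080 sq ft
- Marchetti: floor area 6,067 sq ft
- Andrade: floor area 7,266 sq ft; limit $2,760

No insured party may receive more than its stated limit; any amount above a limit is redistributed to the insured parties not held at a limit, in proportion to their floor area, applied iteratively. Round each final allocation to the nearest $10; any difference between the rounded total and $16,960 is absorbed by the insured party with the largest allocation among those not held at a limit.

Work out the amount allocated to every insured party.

Ferraro: $3,320 | Bergstrom: $4,010 | Sato: $2,640 | Delacroix: $640 | Marchetti: $3,590 | Andrade: $2,760

Floor area total: 35,782.
Proportional shares (ignoring caps): Ferraro 2,656.67; Bergstrom 3,213.12; Sato 4,258.72; Delacroix 511.90; Marchetti 2,875.64; Andrade 3,443.95.
Cap binds for Sato ($2,640), Andrade ($2,760); residual $11,560 reallocated over remaining floor area 19,531.
Redistributed shares: Ferraro 3,317.49 → $3,320; Bergstrom 4,012.35 → $4,010; Delacroix 639.23 → $640; Marchetti 3,590.93 → $3,590.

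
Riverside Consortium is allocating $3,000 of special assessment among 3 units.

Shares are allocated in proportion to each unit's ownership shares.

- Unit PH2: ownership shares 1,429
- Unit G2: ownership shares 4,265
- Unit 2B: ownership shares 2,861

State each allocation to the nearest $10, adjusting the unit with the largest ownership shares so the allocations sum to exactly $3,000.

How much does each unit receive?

Unit PH2: $500; Unit G2: $1,500; Unit 2B: $1,000

Ownership shares total: 1,429 + 4,265 + 2,861 = 8,555.
Unrounded shares: Unit PH2 501.11; Unit G2 1,495.62; Unit 2B 1,003.27.
Rounded to nearest $10: Unit PH2 $500; Unit G2 $1,500; Unit 2B $1,000. Sum = $3,000.
Rounded total matches; no reconciliation needed.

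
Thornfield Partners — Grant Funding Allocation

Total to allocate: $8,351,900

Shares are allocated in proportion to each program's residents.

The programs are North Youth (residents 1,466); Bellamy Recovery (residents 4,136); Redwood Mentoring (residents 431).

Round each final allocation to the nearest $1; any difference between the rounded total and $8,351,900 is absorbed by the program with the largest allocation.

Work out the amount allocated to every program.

North Youth: $2,029,485 | Bellamy Recovery: $5,725,752 | Redwood Mentoring: $596,663

Combined residents = 6,033.
Proportional shares: North Youth 1,466/6,033 × $8,351,900 = 2,029,485.40; Bellamy Recovery 4,136/6,033 × $8,351,900 = 5,725,751.43; Redwood Mentoring 431/6,033 × $8,351,900 = 596,663.17.
After rounding ($1): North Youth $2,029,485; Bellamy Recovery $5,725,751; Redwood Mentoring $596,663. Sum = $8,351,899.
Difference $8,351,900 − $8,351,899 = +$1 applied to largest allocation (Bellamy Recovery): Bellamy Recovery becomes $5,725,752.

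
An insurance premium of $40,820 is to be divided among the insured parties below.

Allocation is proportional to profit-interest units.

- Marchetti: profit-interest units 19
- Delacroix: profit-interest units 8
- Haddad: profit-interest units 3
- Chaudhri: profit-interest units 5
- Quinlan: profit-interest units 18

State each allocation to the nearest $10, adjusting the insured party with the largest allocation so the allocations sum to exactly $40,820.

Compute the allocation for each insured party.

Total profit-interest units = 53.
Proportional shares: Marchetti 19/53 × $40,820 = 14,633.58; Delacroix 8/53 × $40,820 = 6,161.51; Haddad 3/53 × $40,820 = 2,310.57; Chaudhri 5/53 × $40,820 = 3,850.94; Quinlan 18/53 × $40,820 = 13,863.40.
After rounding ($10): Marchetti $14,630; Delacroix $6,160; Haddad $2,310; Chaudhri $3,850; Quinlan $13,860. Sum = $40,810.
Difference $40,820 − $40,810 = +$10 applied to largest allocation (Marchetti): Marchetti becomes $14,640.

Marchetti: $14,640 · Delacroix: $6,160 · Haddad: $2,310 · Chaudhri: $3,850 · Quinlan: $13,860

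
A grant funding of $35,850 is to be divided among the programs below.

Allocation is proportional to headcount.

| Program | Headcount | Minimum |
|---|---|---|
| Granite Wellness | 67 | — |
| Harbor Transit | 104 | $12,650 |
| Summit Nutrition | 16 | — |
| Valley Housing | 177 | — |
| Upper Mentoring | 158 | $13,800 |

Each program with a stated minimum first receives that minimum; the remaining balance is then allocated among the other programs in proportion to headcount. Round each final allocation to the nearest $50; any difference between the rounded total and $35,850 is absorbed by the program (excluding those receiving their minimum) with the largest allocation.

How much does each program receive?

Granite Wellness: $2,400; Harbor Transit: $12,650; Summit Nutrition: $600; Valley Housing: $6,400; Upper Mentoring: $13,800

Minimums first: Harbor Transit $12,650; Upper Mentoring $13,800. Remaining pool $9,400.
Remaining pool split over remaining headcount 260: Granite Wellness 2,422.31 → $2,400; Summit Nutrition 578.46 → $600; Valley Housing 6,399.23 → $6,400.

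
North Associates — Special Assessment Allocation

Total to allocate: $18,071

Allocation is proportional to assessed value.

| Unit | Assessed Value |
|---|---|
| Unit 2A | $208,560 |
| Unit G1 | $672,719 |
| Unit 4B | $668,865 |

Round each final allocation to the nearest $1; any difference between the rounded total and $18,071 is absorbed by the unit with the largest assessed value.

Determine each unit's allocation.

Unit 2A: $2,431 | Unit G1: $7,843 | Unit 4B: $7,797

Total assessed value = 1,550,144.
Pro-rata amounts: Unit 2A 208,560/1,550,144 × $18,071 = 2,431.31; Unit G1 672,719/1,550,144 × $18,071 = 7,842.31; Unit 4B 668,865/1,550,144 × $18,071 = 7,797.38.
At nearest $1: Unit 2A $2,431; Unit G1 $7,842; Unit 4B $7,797. Sum = $18,070.
Difference $18,071 − $18,070 = +$1 applied to largest assessed value (Unit G1): Unit G1 becomes $7,843.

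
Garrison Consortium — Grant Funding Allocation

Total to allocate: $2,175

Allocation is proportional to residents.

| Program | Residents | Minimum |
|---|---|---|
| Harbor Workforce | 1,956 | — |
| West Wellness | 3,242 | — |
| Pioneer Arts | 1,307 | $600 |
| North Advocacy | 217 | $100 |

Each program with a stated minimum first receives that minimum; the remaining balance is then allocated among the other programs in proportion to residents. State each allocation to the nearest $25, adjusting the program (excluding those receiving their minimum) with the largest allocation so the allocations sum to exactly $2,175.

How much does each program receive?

Harbor Workforce: $550; West Wellness: $925; Pioneer Arts: $600; North Advocacy: $100

Guaranteed amounts: Pioneer Arts $600; North Advocacy $100. Residual $1,475.
Residual split over remaining residents 5,198: Harbor Workforce 555.04 → $550; West Wellness 919.96 → $925.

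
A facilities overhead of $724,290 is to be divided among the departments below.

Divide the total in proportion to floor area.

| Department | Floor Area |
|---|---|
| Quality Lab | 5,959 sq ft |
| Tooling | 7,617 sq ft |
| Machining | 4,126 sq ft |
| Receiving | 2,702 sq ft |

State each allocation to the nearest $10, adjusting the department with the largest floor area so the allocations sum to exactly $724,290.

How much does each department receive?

Quality Lab: $211,530 | Tooling: $270,390 | Machining: $146,460 | Receiving: $95,910

Sum of floor area: 20,404.
Unrounded shares: Quality Lab 5,959/20,404 × $724,290 = 211,529.31; Tooling 7,617/20,404 × $724,290 = 270,384.09; Machining 4,126/20,404 × $724,290 = 146,462.48; Receiving 2,702/20,404 × $724,290 = 95,914.11.
Rounded to nearest $10: Quality Lab $211,530; Tooling $270,380; Machining $146,460; Receiving $95,910. Sum = $724,280.
Difference $724,290 − $724,280 = +$10 applied to largest floor area (Tooling): Tooling becomes $270,390.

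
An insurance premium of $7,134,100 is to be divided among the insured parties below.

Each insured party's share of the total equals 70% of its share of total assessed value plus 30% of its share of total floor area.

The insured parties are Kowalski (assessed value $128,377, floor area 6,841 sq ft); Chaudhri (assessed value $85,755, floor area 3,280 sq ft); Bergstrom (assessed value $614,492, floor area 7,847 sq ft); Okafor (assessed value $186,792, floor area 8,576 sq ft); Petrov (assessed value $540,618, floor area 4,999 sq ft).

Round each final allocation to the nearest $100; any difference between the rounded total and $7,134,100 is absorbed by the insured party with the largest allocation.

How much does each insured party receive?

Kowalski: $876,200; Chaudhri: $497,800; Bergstrom: $2,504,500; Okafor: $1,181,400; Petrov: $2,074,200

Totals — assessed value 1,556,034, floor area 31,543.
Combined weights (70% assessed value + 30% floor area): Kowalski 0.1228; Chaudhri 0.0698; Bergstrom 0.3511; Okafor 0.1656; Petrov 0.2907.
Unrounded shares: Kowalski 876,177.71; Chaudhri 497,770.38; Bergstrom 2,504,553.02; Okafor 1,181,374.16; Petrov 2,074,224.73.
Rounded to nearest $100: Kowalski $876,200; Chaudhri $497,800; Bergstrom $2,504,600; Okafor $1,181,400; Petrov $2,074,200. Sum = $7,134,200.
Difference $7,134,100 − $7,134,200 = −$100 applied to largest allocation (Bergstrom): Bergstrom becomes $2,504,500.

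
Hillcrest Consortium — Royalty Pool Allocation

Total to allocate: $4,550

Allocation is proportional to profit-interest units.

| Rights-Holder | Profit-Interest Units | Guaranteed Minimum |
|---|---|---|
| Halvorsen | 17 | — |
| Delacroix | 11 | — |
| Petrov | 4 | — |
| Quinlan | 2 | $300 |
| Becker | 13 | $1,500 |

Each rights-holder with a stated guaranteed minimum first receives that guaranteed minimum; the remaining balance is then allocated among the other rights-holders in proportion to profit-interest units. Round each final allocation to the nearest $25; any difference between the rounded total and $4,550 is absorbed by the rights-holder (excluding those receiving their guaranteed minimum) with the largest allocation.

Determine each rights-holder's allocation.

Halvorsen: $1,450; Delacroix: $950; Petrov: $350; Quinlan: $300; Becker: $1,500

Minimums first: Quinlan $300; Becker $1,500. Residual $2,750.
Residual split over remaining profit-interest units 32: Halvorsen 1,460.94 → $1,450; Delacroix 945.31 → $950; Petrov 343.75 → $350.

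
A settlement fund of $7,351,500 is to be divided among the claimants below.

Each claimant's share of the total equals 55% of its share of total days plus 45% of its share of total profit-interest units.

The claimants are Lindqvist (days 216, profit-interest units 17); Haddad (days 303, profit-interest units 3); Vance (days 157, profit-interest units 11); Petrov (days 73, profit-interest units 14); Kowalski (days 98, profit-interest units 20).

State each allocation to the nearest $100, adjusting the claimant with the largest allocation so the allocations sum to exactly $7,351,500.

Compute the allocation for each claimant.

Lindqvist: $1,896,400 · Haddad: $1,599,100 · Vance: $1,309,300 · Petrov: $1,061,000 · Kowalski: $1,485,700

Totals — days 847, profit-interest units 65.
Composite weights (55% days + 45% profit-interest units): Lindqvist 0.2580; Haddad 0.2175; Vance 0.1781; Petrov 0.1443; Kowalski 0.2021.
Pro-rata amounts: Lindqvist 1,896,334.48; Haddad 1,599,116.49; Vance 1,309,316.10; Petrov 1,061,010.19; Kowalski 1,485,722.73.
After rounding ($100): Lindqvist $1,896,300; Haddad $1,599,100; Vance $1,309,300; Petrov $1,061,000; Kowalski $1,485,700. Sum = $7,351,400.
Difference $7,351,500 − $7,351,400 = +$100 applied to largest allocation (Lindqvist): Lindqvist becomes $1,896,400.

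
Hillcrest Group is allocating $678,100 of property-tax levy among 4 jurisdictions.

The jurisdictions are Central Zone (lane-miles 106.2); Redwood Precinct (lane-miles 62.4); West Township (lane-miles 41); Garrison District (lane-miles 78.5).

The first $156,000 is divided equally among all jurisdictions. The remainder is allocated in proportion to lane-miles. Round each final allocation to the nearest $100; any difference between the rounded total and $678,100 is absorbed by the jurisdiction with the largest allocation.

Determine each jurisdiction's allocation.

Central Zone: $231,400 · Redwood Precinct: $152,100 · West Township: $113,300 · Garrison District: $181,300

$156,000 shared equally gives $39,000 per jurisdiction.
Remainder $522,100 by lane-miles (total 288.1): Central Zone 192,457.55 → $192,500; Redwood Precinct 113,082.40 → $113,100; West Township 74,300.94 → $74,300; Garrison District 142,259.11 → $142,300.
Rounding difference −$100 on remainder applied to Central Zone.
Totals: Central Zone $39,000 + $192,400 = $231,400; Redwood Precinct $39,000 + $113,100 = $152,100; West Township $39,000 + $74,300 = $113,300; Garrison District $39,000 + $142,300 = $181,300.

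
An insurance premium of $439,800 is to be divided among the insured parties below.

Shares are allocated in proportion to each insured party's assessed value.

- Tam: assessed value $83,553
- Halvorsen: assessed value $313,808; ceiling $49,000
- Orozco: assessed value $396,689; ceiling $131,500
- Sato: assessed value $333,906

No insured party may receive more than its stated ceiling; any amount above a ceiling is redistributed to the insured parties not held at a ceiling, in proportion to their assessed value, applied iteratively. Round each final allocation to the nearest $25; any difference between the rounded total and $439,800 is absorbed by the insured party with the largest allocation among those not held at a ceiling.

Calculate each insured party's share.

Combined assessed value = 1,127,956.
Proportional shares (ignoring caps): Tam 32,578.05; Halvorsen 122,356.51; Orozco 154,672.54; Sato 130,192.90.
Held at cap: Halvorsen ($49,000), Orozco ($131,500); balance $259,300 reallocated over remaining assessed value 417,459.
Shares after redistribution: Tam 51,898.01 → $51,900; Sato 207,401.99 → $207,400.

Tam: $51,900; Halvorsen: $49,000; Orozco: $131,500; Sato: $207,400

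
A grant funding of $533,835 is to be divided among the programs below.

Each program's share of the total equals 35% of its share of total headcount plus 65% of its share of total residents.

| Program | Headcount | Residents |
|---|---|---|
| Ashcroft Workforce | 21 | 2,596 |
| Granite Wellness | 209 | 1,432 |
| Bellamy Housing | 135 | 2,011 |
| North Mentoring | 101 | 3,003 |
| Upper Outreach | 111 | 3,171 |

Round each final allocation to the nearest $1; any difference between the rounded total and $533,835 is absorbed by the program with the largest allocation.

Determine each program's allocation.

Totals — headcount 577, residents 12,213.
Combined weights (35% headcount + 65% residents): Ashcroft Workforce 0.1509; Granite Wellness 0.2030; Bellamy Housing 0.1889; North Mentoring 0.2211; Upper Outreach 0.2361.
Pro-rata amounts: Ashcroft Workforce 80,557.06; Granite Wellness 108,363.33; Bellamy Housing 100,851.29; North Mentoring 118,025.99; Upper Outreach 126,037.33.
After rounding ($1): Ashcroft Workforce $80,557; Granite Wellness $108,363; Bellamy Housing $100,851; North Mentoring $118,026; Upper Outreach $126,037. Sum = $533,834.
Difference $533,835 − $533,834 = +$1 applied to largest allocation (Upper Outreach): Upper Outreach becomes $126,038.

Ashcroft Workforce: $80,557 · Granite Wellness: $108,363 · Bellamy Housing: $100,851 · North Mentoring: $118,026 · Upper Outreach: $126,038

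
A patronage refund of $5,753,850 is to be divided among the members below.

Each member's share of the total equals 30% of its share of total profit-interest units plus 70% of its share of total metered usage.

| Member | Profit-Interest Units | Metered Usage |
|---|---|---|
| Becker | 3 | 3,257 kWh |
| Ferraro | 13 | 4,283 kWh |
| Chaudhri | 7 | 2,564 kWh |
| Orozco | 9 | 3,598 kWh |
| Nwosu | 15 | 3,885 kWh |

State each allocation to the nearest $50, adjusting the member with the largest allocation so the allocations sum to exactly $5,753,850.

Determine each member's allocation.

Becker: $856,100 | Ferraro: $1,458,250 | Chaudhri: $844,300 | Orozco: $1,154,550 | Nwosu: $1,440,650

Totals — profit-interest units 47, metered usage 17,587.
Blended shares (30% profit-interest units + 70% metered usage): Becker 0.1488; Ferraro 0.2535; Chaudhri 0.1467; Orozco 0.2007; Nwosu 0.2504.
Raw shares: Becker 856,083.48; Ferraro 1,458,320.37; Chaudhri 844,282.57; Orozco 1,154,537.97; Nwosu 1,440,625.62.
At nearest $50: Becker $856,100; Ferraro $1,458,300; Chaudhri $844,300; Orozco $1,154,550; Nwosu $1,440,650. Sum = $5,753,900.
Difference $5,753,850 − $5,753,900 = −$50 applied to largest allocation (Ferraro): Ferraro becomes $1,458,250.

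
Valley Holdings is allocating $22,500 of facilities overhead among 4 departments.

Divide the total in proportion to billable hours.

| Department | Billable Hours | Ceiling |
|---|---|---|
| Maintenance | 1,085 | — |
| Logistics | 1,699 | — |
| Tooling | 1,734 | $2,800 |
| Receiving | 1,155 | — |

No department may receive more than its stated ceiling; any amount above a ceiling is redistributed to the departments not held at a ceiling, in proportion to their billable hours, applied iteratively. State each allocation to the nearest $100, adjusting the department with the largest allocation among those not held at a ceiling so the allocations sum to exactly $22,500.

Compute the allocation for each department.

Maintenance: $5,400; Logistics: $8,500; Tooling: $2,800; Receiving: $5,800

Sum of billable hours: 5,673.
Unconstrained shares: Maintenance 4,303.28; Logistics 6,738.50; Tooling 6,877.31; Receiving 4,580.91.
Cap binds for Tooling ($2,800); balance $19,700 reallocated over remaining billable hours 3,939.
Redistributed shares: Maintenance 5,426.38 → $5,400; Logistics 8,497.16 → $8,500; Receiving 5,776.47 → $5,800.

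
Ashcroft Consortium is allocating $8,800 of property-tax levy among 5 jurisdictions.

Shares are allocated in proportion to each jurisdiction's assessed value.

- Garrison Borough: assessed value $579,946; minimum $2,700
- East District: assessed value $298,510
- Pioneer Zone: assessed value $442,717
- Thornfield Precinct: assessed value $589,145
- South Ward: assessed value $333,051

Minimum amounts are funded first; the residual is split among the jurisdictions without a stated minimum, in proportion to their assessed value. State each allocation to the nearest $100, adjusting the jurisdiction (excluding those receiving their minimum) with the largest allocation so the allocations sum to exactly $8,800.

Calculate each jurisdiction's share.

Minimums first: Garrison Borough $2,700. Residual $6,100.
Residual split over remaining assessed value 1,663,423: East District 1,094.68 → $1,100; Pioneer Zone 1,623.50 → $1,600; Thornfield Precinct 2,160.48 → $2,200; South Ward 1,221.34 → $1,200.

Garrison Borough: $2,700 | East District: $1,100 | Pioneer Zone: $1,600 | Thornfield Precinct: $2,200 | South Ward: $1,200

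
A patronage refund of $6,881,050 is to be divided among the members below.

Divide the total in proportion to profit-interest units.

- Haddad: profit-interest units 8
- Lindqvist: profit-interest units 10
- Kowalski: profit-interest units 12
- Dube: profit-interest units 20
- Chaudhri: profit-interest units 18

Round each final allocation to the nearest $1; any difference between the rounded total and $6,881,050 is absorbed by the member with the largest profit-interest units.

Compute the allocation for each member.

Haddad: $809,535 | Lindqvist: $1,011,919 | Kowalski: $1,214,303 | Dube: $2,023,839 | Chaudhri: $1,821,454

Combined profit-interest units = 68.
Raw shares: Haddad 8/68 × $6,881,050 = 809,535.29; Lindqvist 10/68 × $6,881,050 = 1,011,919.12; Kowalski 12/68 × $6,881,050 = 1,214,302.94; Dube 20/68 × $6,881,050 = 2,023,838.24; Chaudhri 18/68 × $6,881,050 = 1,821,454.41.
Rounded to nearest $1: Haddad $809,535; Lindqvist $1,011,919; Kowalski $1,214,303; Dube $2,023,838; Chaudhri $1,821,454. Sum = $6,881,049.
Difference $6,881,050 − $6,881,049 = +$1 applied to largest profit-interest units (Dube): Dube becomes $2,023,839.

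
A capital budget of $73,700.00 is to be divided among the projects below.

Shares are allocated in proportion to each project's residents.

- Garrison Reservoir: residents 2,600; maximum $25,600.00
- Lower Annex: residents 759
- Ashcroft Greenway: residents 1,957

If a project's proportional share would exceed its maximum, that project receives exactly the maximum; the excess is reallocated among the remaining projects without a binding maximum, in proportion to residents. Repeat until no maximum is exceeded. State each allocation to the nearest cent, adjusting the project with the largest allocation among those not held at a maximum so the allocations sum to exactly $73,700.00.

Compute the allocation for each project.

Residents total: 5,316.
Proportional shares (ignoring caps): Garrison Reservoir 36,045.8992; Lower Annex 10,522.6298; Ashcroft Greenway 27,131.4710.
Cap binds for Garrison Reservoir ($25,600.00); residual $48,100.00 reallocated over remaining residents 2,716.
Remaining shares: Lower Annex 13,441.7894 → $13,441.79; Ashcroft Greenway 34,658.2106 → $34,658.21.

Garrison Reservoir: $25,600.00 | Lower Annex: $13,441.79 | Ashcroft Greenway: $34,658.21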